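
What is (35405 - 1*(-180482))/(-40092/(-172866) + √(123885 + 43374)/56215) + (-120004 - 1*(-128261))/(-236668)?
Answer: 4440554550283159871069744689/4765750733261741667364 - 1439121068524528615*√167259/20136861482168023 ≈ 9.0254e+5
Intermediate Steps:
(35405 - 1*(-180482))/(-40092/(-172866) + √(123885 + 43374)/56215) + (-120004 - 1*(-128261))/(-236668) = (35405 + 180482)/(-40092*(-1/172866) + √167259*(1/56215)) + (-120004 + 128261)*(-1/236668) = 215887/(6682/28811 + √167259/56215) + 8257*(-1/236668) = 215887/(6682/28811 + √167259/56215) - 8257/236668 = -8257/236668 + 215887/(6682/28811 + √167259/56215)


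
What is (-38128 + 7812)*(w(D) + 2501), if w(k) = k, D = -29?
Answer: -74941152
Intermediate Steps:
(-38128 + 7812)*(w(D) + 2501) = (-38128 + 7812)*(-29 + 2501) = -30316*2472 = -74941152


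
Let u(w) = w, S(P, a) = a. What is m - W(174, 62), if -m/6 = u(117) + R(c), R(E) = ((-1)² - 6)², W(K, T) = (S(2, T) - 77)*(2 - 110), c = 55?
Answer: -2472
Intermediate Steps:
W(K, T) = 8316 - 108*T (W(K, T) = (T - 77)*(2 - 110) = (-77 + T)*(-108) = 8316 - 108*T)
R(E) = 25 (R(E) = (1 - 6)² = (-5)² = 25)
m = -852 (m = -6*(117 + 25) = -6*142 = -852)
m - W(174, 62) = -852 - (8316 - 108*62) = -852 - (8316 - 6696) = -852 - 1*1620 = -852 - 1620 = -2472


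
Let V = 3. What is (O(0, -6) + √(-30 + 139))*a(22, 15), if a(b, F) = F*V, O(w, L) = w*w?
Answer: 45*√109 ≈ 469.81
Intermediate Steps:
O(w, L) = w²
a(b, F) = 3*F (a(b, F) = F*3 = 3*F)
(O(0, -6) + √(-30 + 139))*a(22, 15) = (0² + √(-30 + 139))*(3*15) = (0 + √109)*45 = √109*45 = 45*√109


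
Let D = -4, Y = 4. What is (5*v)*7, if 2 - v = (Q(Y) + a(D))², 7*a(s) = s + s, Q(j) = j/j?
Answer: 485/7 ≈ 69.286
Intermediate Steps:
Q(j) = 1
a(s) = 2*s/7 (a(s) = (s + s)/7 = (2*s)/7 = 2*s/7)
v = 97/49 (v = 2 - (1 + (2/7)*(-4))² = 2 - (1 - 8/7)² = 2 - (-⅐)² = 2 - 1*1/49 = 2 - 1/49 = 97/49 ≈ 1.9796)
(5*v)*7 = (5*(97/49))*7 = (485/49)*7 = 485/7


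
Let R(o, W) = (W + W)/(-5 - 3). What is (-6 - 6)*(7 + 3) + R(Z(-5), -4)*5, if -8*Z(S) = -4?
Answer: -115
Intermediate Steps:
Z(S) = ½ (Z(S) = -⅛*(-4) = ½)
R(o, W) = -W/4 (R(o, W) = (2*W)/(-8) = (2*W)*(-⅛) = -W/4)
(-6 - 6)*(7 + 3) + R(Z(-5), -4)*5 = (-6 - 6)*(7 + 3) - ¼*(-4)*5 = -12*10 + 1*5 = -120 + 5 = -115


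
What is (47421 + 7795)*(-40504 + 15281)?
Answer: -1392713168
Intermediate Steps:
(47421 + 7795)*(-40504 + 15281) = 55216*(-25223) = -1392713168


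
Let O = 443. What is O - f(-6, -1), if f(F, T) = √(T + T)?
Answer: 443 - I*√2 ≈ 443.0 - 1.4142*I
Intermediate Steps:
f(F, T) = √2*√T (f(F, T) = √(2*T) = √2*√T)
O - f(-6, -1) = 443 - √2*√(-1) = 443 - √2*I = 443 - I*√2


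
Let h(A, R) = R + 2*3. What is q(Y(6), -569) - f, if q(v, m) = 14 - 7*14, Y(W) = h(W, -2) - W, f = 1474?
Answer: -1558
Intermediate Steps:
h(A, R) = 6 + R (h(A, R) = R + 6 = 6 + R)
Y(W) = 4 - W (Y(W) = (6 - 2) - W = 4 - W)
q(v, m) = -84 (q(v, m) = 14 - 98 = -84)
q(Y(6), -569) - f = -84 - 1*1474 = -84 - 1474 = -1558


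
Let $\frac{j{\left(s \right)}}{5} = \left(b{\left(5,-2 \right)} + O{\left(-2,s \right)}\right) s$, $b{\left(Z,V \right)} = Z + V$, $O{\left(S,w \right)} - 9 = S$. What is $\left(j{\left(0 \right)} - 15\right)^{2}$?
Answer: $225$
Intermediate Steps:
$O{\left(S,w \right)} = 9 + S$
$b{\left(Z,V \right)} = V + Z$
$j{\left(s \right)} = 50 s$ ($j{\left(s \right)} = 5 \left(\left(-2 + 5\right) + \left(9 - 2\right)\right) s = 5 \left(3 + 7\right) s = 5 \cdot 10 s = 50 s$)
$\left(j{\left(0 \right)} - 15\right)^{2} = \left(50 \cdot 0 - 15\right)^{2} = \left(0 - 15\right)^{2} = \left(-15\right)^{2} = 225$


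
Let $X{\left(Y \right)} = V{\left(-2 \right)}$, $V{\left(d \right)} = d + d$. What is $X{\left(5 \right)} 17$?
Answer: $-68$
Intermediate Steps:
$V{\left(d \right)} = 2 d$
$X{\left(Y \right)} = -4$ ($X{\left(Y \right)} = 2 \left(-2\right) = -4$)
$X{\left(5 \right)} 17 = \left(-4\right) 17 = -68$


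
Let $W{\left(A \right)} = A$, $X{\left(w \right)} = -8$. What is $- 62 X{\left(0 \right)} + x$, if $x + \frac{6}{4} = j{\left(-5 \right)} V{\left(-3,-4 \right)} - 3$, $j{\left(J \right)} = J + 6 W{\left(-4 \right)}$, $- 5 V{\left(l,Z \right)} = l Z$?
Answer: $\frac{5611}{10} \approx 561.1$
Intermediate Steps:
$V{\left(l,Z \right)} = - \frac{Z l}{5}$ ($V{\left(l,Z \right)} = - \frac{l Z}{5} = - \frac{Z l}{5}$)
$j{\left(J \right)} = -24 + J$ ($j{\left(J \right)} = J + 6 \left(-4\right) = J - 24 = -24 + J$)
$x = \frac{651}{10}$ ($x = - \frac{3}{2} - \left(3 - \left(-24 - 5\right) \left(\left(- \frac{1}{5}\right) \left(-4\right) \left(-3\right)\right)\right) = - \frac{3}{2} - - \frac{333}{5} = - \frac{3}{2} + \left(\frac{348}{5} - 3\right) = - \frac{3}{2} + \frac{333}{5} = \frac{651}{10} \approx 65.1$)
$- 62 X{\left(0 \right)} + x = \left(-62\right) \left(-8\right) + \frac{651}{10} = 496 + \frac{651}{10} = \frac{5611}{10}$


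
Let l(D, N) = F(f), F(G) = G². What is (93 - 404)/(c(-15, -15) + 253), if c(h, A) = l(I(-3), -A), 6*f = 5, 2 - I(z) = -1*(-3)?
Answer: -11196/9133 ≈ -1.2259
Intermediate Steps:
I(z) = -1 (I(z) = 2 - (-1)*(-3) = 2 - 1*3 = 2 - 3 = -1)
f = ⅚ (f = (⅙)*5 = ⅚ ≈ 0.83333)
l(D, N) = 25/36 (l(D, N) = (⅚)² = 25/36)
c(h, A) = 25/36
(93 - 404)/(c(-15, -15) + 253) = (93 - 404)/(25/36 + 253) = -311/9133/36 = -311*36/9133 = -11196/9133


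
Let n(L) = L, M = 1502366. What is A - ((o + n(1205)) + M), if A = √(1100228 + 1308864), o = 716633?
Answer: -2220204 + 2*√602273 ≈ -2.2187e+6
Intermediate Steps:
A = 2*√602273 (A = √2409092 = 2*√602273 ≈ 1552.1)
A - ((o + n(1205)) + M) = 2*√602273 - ((716633 + 1205) + 1502366) = 2*√602273 - (717838 + 1502366) = 2*√602273 - 1*2220204 = 2*√602273 - 2220204 = -2220204 + 2*√602273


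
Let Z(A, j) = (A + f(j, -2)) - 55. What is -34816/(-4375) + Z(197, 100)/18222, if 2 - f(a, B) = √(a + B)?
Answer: 105841192/13286875 - 7*√2/18222 ≈ 7.9653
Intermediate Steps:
f(a, B) = 2 - √(B + a) (f(a, B) = 2 - √(a + B) = 2 - √(B + a))
Z(A, j) = -53 + A - √(-2 + j) (Z(A, j) = (A + (2 - √(-2 + j))) - 55 = (2 + A - √(-2 + j)) - 55 = -53 + A - √(-2 + j))
-34816/(-4375) + Z(197, 100)/18222 = -34816/(-4375) + (-53 + 197 - √(-2 + 100))/18222 = -34816*(-1/4375) + (-53 + 197 - √98)*(1/18222) = 34816/4375 + (-53 + 197 - 7*√2)*(1/18222) = 34816/4375 + (144 - 7*√2)*(1/18222) = 34816/4375 + (24/3037 - 7*√2/18222) = 105841192/13286875 - 7*√2/18222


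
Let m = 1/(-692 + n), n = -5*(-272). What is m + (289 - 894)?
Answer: -404139/668 ≈ -605.00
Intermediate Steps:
n = 1360
m = 1/668 (m = 1/(-692 + 1360) = 1/668 ≈ 0.0014970)
m + (289 - 894) = 1/668 + (289 - 894) = 1/668 - 605 = -404139/668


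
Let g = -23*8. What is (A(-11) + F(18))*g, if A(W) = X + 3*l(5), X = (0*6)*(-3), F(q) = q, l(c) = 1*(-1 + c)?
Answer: -5520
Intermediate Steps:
g = -184
l(c) = -1 + c
X = 0 (X = 0*(-3) = 0)
A(W) = 12 (A(W) = 0 + 3*(-1 + 5) = 0 + 3*4 = 0 + 12 = 12)
(A(-11) + F(18))*g = (12 + 18)*(-184) = 30*(-184) = -5520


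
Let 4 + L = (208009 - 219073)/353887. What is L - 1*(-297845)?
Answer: 105402046903/353887 ≈ 2.9784e+5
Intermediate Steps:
L = -1426612/353887 (L = -4 + (208009 - 219073)/353887 = -4 - 11064*1/353887 = -4 - 11064/353887 = -1426612/353887 ≈ -4.0313)
L - 1*(-297845) = -1426612/353887 - 1*(-297845) = -1426612/353887 + 297845 = 105402046903/353887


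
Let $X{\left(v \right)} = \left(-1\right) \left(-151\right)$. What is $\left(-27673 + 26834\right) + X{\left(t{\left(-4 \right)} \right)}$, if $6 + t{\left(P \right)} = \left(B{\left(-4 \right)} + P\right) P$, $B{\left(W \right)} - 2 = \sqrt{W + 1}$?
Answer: $-688$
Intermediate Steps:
$B{\left(W \right)} = 2 + \sqrt{1 + W}$ ($B{\left(W \right)} = 2 + \sqrt{W + 1} = 2 + \sqrt{1 + W}$)
$t{\left(P \right)} = -6 + P \left(2 + P + i \sqrt{3}\right)$ ($t{\left(P \right)} = -6 + \left(\left(2 + \sqrt{1 - 4}\right) + P\right) P = -6 + \left(\left(2 + \sqrt{-3}\right) + P\right) P = -6 + \left(\left(2 + i \sqrt{3}\right) + P\right) P = -6 + \left(2 + P + i \sqrt{3}\right) P = -6 + P \left(2 + P + i \sqrt{3}\right)$)
$X{\left(v \right)} = 151$
$\left(-27673 + 26834\right) + X{\left(t{\left(-4 \right)} \right)} = \left(-27673 + 26834\right) + 151 = -839 + 151 = -688$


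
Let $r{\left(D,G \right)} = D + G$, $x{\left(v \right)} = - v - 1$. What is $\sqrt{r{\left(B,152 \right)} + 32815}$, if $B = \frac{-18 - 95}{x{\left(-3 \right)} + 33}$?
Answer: $\frac{2 \sqrt{10095155}}{35} \approx 181.56$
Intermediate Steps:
$x{\left(v \right)} = -1 - v$
$B = - \frac{113}{35}$ ($B = \frac{-18 - 95}{\left(-1 - -3\right) + 33} = - \frac{113}{\left(-1 + 3\right) + 33} = - \frac{113}{2 + 33} = - \frac{113}{35} \approx -3.2286$)
$\sqrt{r{\left(B,152 \right)} + 32815} = \sqrt{\left(- \frac{113}{35} + 152\right) + 32815} = \sqrt{\frac{5207}{35} + 32815} = \sqrt{\frac{1153732}{35}} = \frac{2 \sqrt{10095155}}{35}$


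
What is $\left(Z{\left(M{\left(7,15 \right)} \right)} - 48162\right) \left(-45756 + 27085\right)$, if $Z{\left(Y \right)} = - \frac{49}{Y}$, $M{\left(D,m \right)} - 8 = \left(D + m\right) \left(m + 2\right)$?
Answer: $\frac{343507807043}{382} \approx 8.9923 \cdot 10^{8}$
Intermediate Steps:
$M{\left(D,m \right)} = 8 + \left(2 + m\right) \left(D + m\right)$ ($M{\left(D,m \right)} = 8 + \left(D + m\right) \left(m + 2\right) = 8 + \left(D + m\right) \left(2 + m\right) = 8 + \left(2 + m\right) \left(D + m\right)$)
$\left(Z{\left(M{\left(7,15 \right)} \right)} - 48162\right) \left(-45756 + 27085\right) = \left(- \frac{49}{8 + 15^{2} + 2 \cdot 7 + 2 \cdot 15 + 7 \cdot 15} - 48162\right) \left(-45756 + 27085\right) = \left(- \frac{49}{8 + 225 + 14 + 30 + 105} - 48162\right) \left(-18671\right) = \left(- \frac{49}{382} - 48162\right) \left(-18671\right) = \left(- \frac{18397933}{382}\right) \left(-18671\right) = \frac{343507807043}{382}$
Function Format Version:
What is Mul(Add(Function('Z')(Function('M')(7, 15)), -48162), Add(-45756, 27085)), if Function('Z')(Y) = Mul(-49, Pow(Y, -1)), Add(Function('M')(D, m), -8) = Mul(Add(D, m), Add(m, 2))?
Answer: Rational(343507807043, 382) ≈ 8.9923e+8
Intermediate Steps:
Function('M')(D, m) = Add(8, Mul(Add(2, m), Add(D, m))) (Function('M')(D, m) = Add(8, Mul(Add(D, m), Add(m, 2))) = Add(8, Mul(Add(D, m), Add(2, m))) = Add(8, Mul(Add(2, m), Add(D, m))))
Mul(Add(Function('Z')(Function('M')(7, 15)), -48162), Add(-45756, 27085)) = Mul(Add(Mul(-49, Pow(Add(8, Pow(15, 2), Mul(2, 7), Mul(2, 15), Mul(7, 15)), -1)), -48162), Add(-45756, 27085)) = Mul(Add(Mul(-49, Pow(Add(8, 225, 14, 30, 105), -1)), -48162), -18671) = Mul(Add(Mul(-49, Pow(382, -1)), -48162), -18671) = Mul(Add(Mul(-49, Rational(1, 382)), -48162), -18671) = Mul(Add(Rational(-49, 382), -48162), -18671) = Mul(Rational(-18397933, 382), -18671) = Rational(343507807043, 382)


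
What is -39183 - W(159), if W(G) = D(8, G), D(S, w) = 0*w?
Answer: -39183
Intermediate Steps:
D(S, w) = 0
W(G) = 0
-39183 - W(159) = -39183 - 1*0 = -39183 + 0 = -39183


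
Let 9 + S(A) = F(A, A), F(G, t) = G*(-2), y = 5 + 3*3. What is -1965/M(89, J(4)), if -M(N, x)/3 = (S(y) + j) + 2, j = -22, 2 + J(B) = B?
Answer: -655/57 ≈ -11.491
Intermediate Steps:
J(B) = -2 + B
y = 14 (y = 5 + 9 = 14)
F(G, t) = -2*G
S(A) = -9 - 2*A
M(N, x) = 171 (M(N, x) = -3*(((-9 - 2*14) - 22) + 2) = -3*(((-9 - 28) - 22) + 2) = -3*((-37 - 22) + 2) = -3*(-59 + 2) = -3*(-57) = 171)
-1965/M(89, J(4)) = -1965/171 = -1965*1/171 = -655/57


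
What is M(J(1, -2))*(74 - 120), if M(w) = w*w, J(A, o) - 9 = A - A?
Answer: -3726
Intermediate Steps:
J(A, o) = 9 (J(A, o) = 9 + (A - A) = 9 + 0 = 9)
M(w) = w**2
M(J(1, -2))*(74 - 120) = 9**2*(74 - 120) = 81*(-46) = -3726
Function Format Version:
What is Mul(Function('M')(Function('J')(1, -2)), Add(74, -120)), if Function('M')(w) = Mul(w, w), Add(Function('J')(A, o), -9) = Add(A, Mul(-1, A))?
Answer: -3726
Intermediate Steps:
Function('J')(A, o) = 9 (Function('J')(A, o) = Add(9, Add(A, Mul(-1, A))) = Add(9, 0) = 9)
Function('M')(w) = Pow(w, 2)
Mul(Function('M')(Function('J')(1, -2)), Add(74, -120)) = Mul(Pow(9, 2), Add(74, -120)) = Mul(81, -46) = -3726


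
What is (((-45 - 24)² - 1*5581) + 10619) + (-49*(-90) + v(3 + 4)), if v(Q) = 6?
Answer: 14215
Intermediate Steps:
(((-45 - 24)² - 1*5581) + 10619) + (-49*(-90) + v(3 + 4)) = (((-45 - 24)² - 1*5581) + 10619) + (-49*(-90) + 6) = (((-69)² - 5581) + 10619) + (4410 + 6) = ((4761 - 5581) + 10619) + 4416 = (-820 + 10619) + 4416 = 9799 + 4416 = 14215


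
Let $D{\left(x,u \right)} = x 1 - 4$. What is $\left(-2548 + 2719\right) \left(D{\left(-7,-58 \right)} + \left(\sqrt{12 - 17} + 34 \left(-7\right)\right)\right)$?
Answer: $-42579 + 171 i \sqrt{5} \approx -42579.0 + 382.37 i$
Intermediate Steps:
$D{\left(x,u \right)} = -4 + x$ ($D{\left(x,u \right)} = x - 4 = -4 + x$)
$\left(-2548 + 2719\right) \left(D{\left(-7,-58 \right)} + \left(\sqrt{12 - 17} + 34 \left(-7\right)\right)\right) = \left(-2548 + 2719\right) \left(\left(-4 - 7\right) + \left(\sqrt{12 - 17} + 34 \left(-7\right)\right)\right) = 171 \left(-11 - \left(238 - \sqrt{-5}\right)\right) = 171 \left(-11 - \left(238 - i \sqrt{5}\right)\right) = 171 \left(-249 + i \sqrt{5}\right) = -42579 + 171 i \sqrt{5}$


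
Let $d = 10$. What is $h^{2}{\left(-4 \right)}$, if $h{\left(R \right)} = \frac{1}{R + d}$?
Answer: $\frac{1}{36} \approx 0.027778$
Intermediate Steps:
$h{\left(R \right)} = \frac{1}{10 + R}$ ($h{\left(R \right)} = \frac{1}{R + 10} = \frac{1}{10 + R}$)
$h^{2}{\left(-4 \right)} = \left(\frac{1}{10 - 4}\right)^{2} = \left(\frac{1}{6}\right)^{2} = \frac{1}{36}$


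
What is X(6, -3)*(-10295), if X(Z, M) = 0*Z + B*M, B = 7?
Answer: 216195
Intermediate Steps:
X(Z, M) = 7*M (X(Z, M) = 0*Z + 7*M = 0 + 7*M = 7*M)
X(6, -3)*(-10295) = (7*(-3))*(-10295) = -21*(-10295) = 216195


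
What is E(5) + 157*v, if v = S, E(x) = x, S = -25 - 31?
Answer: -8787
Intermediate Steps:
S = -56
v = -56
E(5) + 157*v = 5 + 157*(-56) = 5 - 8792 = -8787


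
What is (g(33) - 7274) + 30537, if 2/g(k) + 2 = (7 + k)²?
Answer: 18587138/799 ≈ 23263.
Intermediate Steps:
g(k) = 2/(-2 + (7 + k)²)
(g(33) - 7274) + 30537 = (2/(-2 + (7 + 33)²) - 7274) + 30537 = (2/(-2 + 40²) - 7274) + 30537 = (2/(-2 + 1600) - 7274) + 30537 = (2/1598 - 7274) + 30537 = (2*(1/1598) - 7274) + 30537 = (1/799 - 7274) + 30537 = -5811925/799 + 30537 = 18587138/799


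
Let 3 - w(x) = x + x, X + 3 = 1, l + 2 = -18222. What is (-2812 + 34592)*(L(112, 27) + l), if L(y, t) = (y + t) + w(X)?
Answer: -574518840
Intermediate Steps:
l = -18224 (l = -2 - 18222 = -18224)
X = -2 (X = -3 + 1 = -2)
w(x) = 3 - 2*x (w(x) = 3 - (x + x) = 3 - 2*x)
L(y, t) = 7 + t + y (L(y, t) = (y + t) + (3 - 2*(-2)) = (t + y) + (3 + 4) = (t + y) + 7 = 7 + t + y)
(-2812 + 34592)*(L(112, 27) + l) = (-2812 + 34592)*((7 + 27 + 112) - 18224) = 31780*(146 - 18224) = 31780*(-18078) = -574518840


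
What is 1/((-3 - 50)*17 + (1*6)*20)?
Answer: -1/781 ≈ -0.0012804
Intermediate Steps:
1/((-3 - 50)*17 + (1*6)*20) = 1/(-53*17 + 6*20) = 1/(-901 + 120) = 1/(-781) = -1/781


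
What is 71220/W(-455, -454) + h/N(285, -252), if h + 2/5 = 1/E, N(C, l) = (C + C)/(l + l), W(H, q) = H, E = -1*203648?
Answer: -343687148589/2200671200 ≈ -156.17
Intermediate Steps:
E = -203648
N(C, l) = C/l (N(C, l) = (2*C)/((2*l)) = (2*C)*(1/(2*l)) = C/l)
h = -407301/1018240 (h = -⅖ + 1/(-203648) = -⅖ - 1/203648 = -407301/1018240 ≈ -0.40000)
71220/W(-455, -454) + h/N(285, -252) = 71220/(-455) - 407301/(1018240*(285/(-252))) = 71220*(-1/455) - 407301/(1018240*(285*(-1/252))) = -14244/91 - 407301/(1018240*(-95/84)) = -14244/91 - 407301/1018240*(-84/95) = -14244/91 + 8553321/24183200 = -343687148589/2200671200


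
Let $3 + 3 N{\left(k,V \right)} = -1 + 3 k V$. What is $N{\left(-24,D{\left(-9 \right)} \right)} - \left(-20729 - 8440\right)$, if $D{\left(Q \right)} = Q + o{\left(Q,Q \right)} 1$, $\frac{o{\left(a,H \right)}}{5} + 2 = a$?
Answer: $\frac{92111}{3} \approx 30704.0$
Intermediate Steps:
$o{\left(a,H \right)} = -10 + 5 a$
$D{\left(Q \right)} = -10 + 6 Q$ ($D{\left(Q \right)} = Q + \left(-10 + 5 Q\right) 1 = Q + \left(-10 + 5 Q\right) = -10 + 6 Q$)
$N{\left(k,V \right)} = - \frac{4}{3} + V k$ ($N{\left(k,V \right)} = -1 + \frac{-1 + 3 k V}{3} = -1 + \frac{-1 + 3 V k}{3} = -1 + \left(- \frac{1}{3} + V k\right) = - \frac{4}{3} + V k$)
$N{\left(-24,D{\left(-9 \right)} \right)} - \left(-20729 - 8440\right) = \left(- \frac{4}{3} + \left(-10 + 6 \left(-9\right)\right) \left(-24\right)\right) - \left(-20729 - 8440\right) = \left(- \frac{4}{3} + \left(-10 - 54\right) \left(-24\right)\right) - \left(-20729 - 8440\right) = \left(- \frac{4}{3} - -1536\right) - -29169 = \left(- \frac{4}{3} + 1536\right) + 29169 = \frac{4604}{3} + 29169 = \frac{92111}{3}$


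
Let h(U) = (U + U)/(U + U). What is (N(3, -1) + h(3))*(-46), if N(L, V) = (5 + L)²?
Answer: -2990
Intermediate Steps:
h(U) = 1 (h(U) = (2*U)/((2*U)) = (2*U)*(1/(2*U)) = 1)
(N(3, -1) + h(3))*(-46) = ((5 + 3)² + 1)*(-46) = (8² + 1)*(-46) = (64 + 1)*(-46) = 65*(-46) = -2990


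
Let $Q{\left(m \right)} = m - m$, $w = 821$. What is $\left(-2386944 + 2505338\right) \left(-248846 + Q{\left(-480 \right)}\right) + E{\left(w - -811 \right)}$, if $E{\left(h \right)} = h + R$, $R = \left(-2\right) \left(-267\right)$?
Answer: $-29461871158$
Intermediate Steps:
$Q{\left(m \right)} = 0$
$R = 534$
$E{\left(h \right)} = 534 + h$ ($E{\left(h \right)} = h + 534 = 534 + h$)
$\left(-2386944 + 2505338\right) \left(-248846 + Q{\left(-480 \right)}\right) + E{\left(w - -811 \right)} = \left(-2386944 + 2505338\right) \left(-248846 + 0\right) + \left(534 + \left(821 - -811\right)\right) = 118394 \left(-248846\right) + \left(534 + \left(821 + 811\right)\right) = -29461873324 + \left(534 + 1632\right) = -29461873324 + 2166 = -29461871158$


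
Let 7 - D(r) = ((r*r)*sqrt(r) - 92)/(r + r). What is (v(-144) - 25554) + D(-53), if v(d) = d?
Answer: -1361669/53 + 53*I*sqrt(53)/2 ≈ -25692.0 + 192.92*I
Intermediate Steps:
D(r) = 7 - (-92 + r**(5/2))/(2*r) (D(r) = 7 - ((r*r)*sqrt(r) - 92)/(r + r) = 7 - (r**2*sqrt(r) - 92)/(2*r) = 7 - (r**(5/2) - 92)*1/(2*r) = 7 - (-92 + r**(5/2))*1/(2*r) = 7 - (-92 + r**(5/2))/(2*r))
(v(-144) - 25554) + D(-53) = (-144 - 25554) + (7 + 46/(-53) - (-53)*I*sqrt(53)/2) = -25698 + (7 + 46*(-1/53) - (-53)*I*sqrt(53)/2) = -25698 + (7 - 46/53 + 53*I*sqrt(53)/2) = -25698 + (325/53 + 53*I*sqrt(53)/2) = -1361669/53 + 53*I*sqrt(53)/2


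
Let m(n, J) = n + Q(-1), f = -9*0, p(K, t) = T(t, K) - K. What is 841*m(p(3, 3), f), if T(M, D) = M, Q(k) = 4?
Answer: 3364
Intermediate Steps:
p(K, t) = t - K
f = 0
m(n, J) = 4 + n (m(n, J) = n + 4 = 4 + n)
841*m(p(3, 3), f) = 841*(4 + (3 - 1*3)) = 841*(4 + (3 - 3)) = 841*(4 + 0) = 841*4 = 3364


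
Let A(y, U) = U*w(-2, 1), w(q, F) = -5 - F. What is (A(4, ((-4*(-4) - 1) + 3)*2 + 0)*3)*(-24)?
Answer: 15552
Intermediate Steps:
A(y, U) = -6*U (A(y, U) = U*(-5 - 1*1) = U*(-5 - 1) = U*(-6) = -6*U)
(A(4, ((-4*(-4) - 1) + 3)*2 + 0)*3)*(-24) = (-6*(((-4*(-4) - 1) + 3)*2 + 0)*3)*(-24) = (-6*(((16 - 1) + 3)*2 + 0)*3)*(-24) = (-6*((15 + 3)*2 + 0)*3)*(-24) = (-6*(18*2 + 0)*3)*(-24) = (-6*(36 + 0)*3)*(-24) = (-6*36*3)*(-24) = -216*3*(-24) = -648*(-24) = 15552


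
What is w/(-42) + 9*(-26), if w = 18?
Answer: -1641/7 ≈ -234.43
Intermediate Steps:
w/(-42) + 9*(-26) = 18/(-42) + 9*(-26) = 18*(-1/42) - 234 = -3/7 - 234 = -1641/7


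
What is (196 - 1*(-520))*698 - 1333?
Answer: 498435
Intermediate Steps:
(196 - 1*(-520))*698 - 1333 = (196 + 520)*698 - 1333 = 716*698 - 1333 = 499768 - 1333 = 498435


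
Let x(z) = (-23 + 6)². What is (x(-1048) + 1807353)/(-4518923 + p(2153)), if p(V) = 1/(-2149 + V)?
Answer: -7230568/18075691 ≈ -0.40002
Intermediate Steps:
x(z) = 289 (x(z) = (-17)² = 289)
(x(-1048) + 1807353)/(-4518923 + p(2153)) = (289 + 1807353)/(-4518923 + 1/(-2149 + 2153)) = 1807642/(-4518923 + 1/4) = 1807642/(-4518923 + ¼) = 1807642/(-18075691/4) = 1807642*(-4/18075691) = -7230568/18075691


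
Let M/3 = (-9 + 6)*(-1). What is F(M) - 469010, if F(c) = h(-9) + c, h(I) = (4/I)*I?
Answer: -468997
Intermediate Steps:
M = 9 (M = 3*((-9 + 6)*(-1)) = 3*(-3*(-1)) = 3*3 = 9)
h(I) = 4
F(c) = 4 + c
F(M) - 469010 = (4 + 9) - 469010 = 13 - 469010 = -468997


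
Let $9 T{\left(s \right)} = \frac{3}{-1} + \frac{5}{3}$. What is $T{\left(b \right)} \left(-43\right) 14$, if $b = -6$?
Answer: $\frac{2408}{27} \approx 89.185$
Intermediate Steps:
$T{\left(s \right)} = - \frac{4}{27}$ ($T{\left(s \right)} = \frac{\frac{3}{-1} + \frac{5}{3}}{9} = \frac{3 \left(-1\right) + 5 \cdot \frac{1}{3}}{9} = \frac{-3 + \frac{5}{3}}{9} = \frac{1}{9} \left(- \frac{4}{3}\right) = - \frac{4}{27}$)
$T{\left(b \right)} \left(-43\right) 14 = \left(- \frac{4}{27}\right) \left(-43\right) 14 = \frac{172}{27} \cdot 14 = \frac{2408}{27}$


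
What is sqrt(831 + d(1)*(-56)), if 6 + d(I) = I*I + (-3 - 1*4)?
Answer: 3*sqrt(167) ≈ 38.769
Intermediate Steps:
d(I) = -13 + I**2 (d(I) = -6 + (I*I + (-3 - 1*4)) = -6 + (I**2 + (-3 - 4)) = -6 + (I**2 - 7) = -6 + (-7 + I**2) = -13 + I**2)
sqrt(831 + d(1)*(-56)) = sqrt(831 + (-13 + 1**2)*(-56)) = sqrt(831 + (-13 + 1)*(-56)) = sqrt(831 - 12*(-56)) = sqrt(831 + 672) = sqrt(1503) = 3*sqrt(167)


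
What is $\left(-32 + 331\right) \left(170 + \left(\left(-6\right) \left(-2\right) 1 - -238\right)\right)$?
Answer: $125580$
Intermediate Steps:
$\left(-32 + 331\right) \left(170 + \left(\left(-6\right) \left(-2\right) 1 - -238\right)\right) = 299 \left(170 + \left(12 \cdot 1 + 238\right)\right) = 299 \left(170 + \left(12 + 238\right)\right) = 299 \left(170 + 250\right) = 299 \cdot 420 = 125580$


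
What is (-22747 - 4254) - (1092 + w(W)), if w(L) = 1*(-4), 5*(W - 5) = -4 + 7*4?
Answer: -28089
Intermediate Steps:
W = 49/5 (W = 5 + (-4 + 7*4)/5 = 5 + (-4 + 28)/5 = 5 + (⅕)*24 = 5 + 24/5 = 49/5 ≈ 9.8000)
w(L) = -4
(-22747 - 4254) - (1092 + w(W)) = (-22747 - 4254) - (1092 - 4) = -27001 - 1*1088 = -27001 - 1088 = -28089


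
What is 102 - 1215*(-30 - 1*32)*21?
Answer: 1582032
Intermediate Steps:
102 - 1215*(-30 - 1*32)*21 = 102 - 1215*(-30 - 32)*21 = 102 - (-75330)*21 = 102 - 1215*(-1302) = 102 + 1581930 = 1582032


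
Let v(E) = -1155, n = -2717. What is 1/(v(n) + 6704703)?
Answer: 1/6703548 ≈ 1.4917e-7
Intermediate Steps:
1/(v(n) + 6704703) = 1/(-1155 + 6704703) = 1/6703548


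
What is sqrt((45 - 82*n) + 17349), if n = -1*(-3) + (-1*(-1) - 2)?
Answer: sqrt(17230) ≈ 131.26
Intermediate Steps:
n = 2 (n = 3 + (1 - 2) = 3 - 1 = 2)
sqrt((45 - 82*n) + 17349) = sqrt((45 - 82*2) + 17349) = sqrt((45 - 164) + 17349) = sqrt(-119 + 17349) = sqrt(17230)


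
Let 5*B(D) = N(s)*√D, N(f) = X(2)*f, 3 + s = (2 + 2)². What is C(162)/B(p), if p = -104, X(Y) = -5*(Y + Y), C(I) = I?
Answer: 81*I*√26/1352 ≈ 0.30549*I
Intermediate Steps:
X(Y) = -10*Y
s = 13 (s = -3 + (2 + 2)² = -3 + 4² = -3 + 16 = 13)
N(f) = -20*f (N(f) = (-10*2)*f = -20*f)
B(D) = -52*√D (B(D) = ((-20*13)*√D)/5 = (-260*√D)/5 = -52*√D)
C(162)/B(p) = 162/((-104*I*√26)) = 162*(I*√26/2704) = 81*I*√26/1352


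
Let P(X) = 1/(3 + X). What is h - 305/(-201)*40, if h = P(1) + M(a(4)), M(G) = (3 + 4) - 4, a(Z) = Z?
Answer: 51413/804 ≈ 63.947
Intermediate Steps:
M(G) = 3 (M(G) = 7 - 4 = 3)
h = 13/4 (h = 1/(3 + 1) + 3 = 1/4 + 3 = 13/4 ≈ 3.2500)
h - 305/(-201)*40 = 13/4 - 305/(-201)*40 = 13/4 - 305*(-1/201)*40 = 13/4 + (305/201)*40 = 13/4 + 12200/201 = 51413/804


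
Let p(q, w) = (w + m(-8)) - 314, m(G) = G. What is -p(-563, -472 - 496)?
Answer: 1290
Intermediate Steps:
p(q, w) = -322 + w (p(q, w) = (w - 8) - 314 = (-8 + w) - 314 = -322 + w)
-p(-563, -472 - 496) = -(-322 + (-472 - 496)) = -(-322 - 968) = -1*(-1290) = 1290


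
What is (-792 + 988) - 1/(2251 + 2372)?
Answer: 906107/4623 ≈ 196.00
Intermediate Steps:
(-792 + 988) - 1/(2251 + 2372) = 196 - 1/4623 = 906107/4623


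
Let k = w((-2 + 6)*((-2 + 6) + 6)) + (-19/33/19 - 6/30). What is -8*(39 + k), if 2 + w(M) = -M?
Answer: 4264/165 ≈ 25.842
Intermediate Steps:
w(M) = -2 - M
k = -6968/165 (k = (-2 - (-2 + 6)*((-2 + 6) + 6)) + (-19/33/19 - 6/30) = (-2 - 4*(4 + 6)) + (-19*1/33*(1/19) - 6*1/30) = (-2 - 4*10) + (-19/33*1/19 - 1/5) = (-2 - 1*40) + (-1/33 - 1/5) = (-2 - 40) - 38/165 = -42 - 38/165 = -6968/165 ≈ -42.230)
-8*(39 + k) = -8*(39 - 6968/165) = -8*(-533/165) = 4264/165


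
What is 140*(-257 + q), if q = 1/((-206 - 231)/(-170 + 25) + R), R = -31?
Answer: -73013570/2029 ≈ -35985.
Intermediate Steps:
q = -145/4058 (q = 1/((-206 - 231)/(-170 + 25) - 31) = 1/(-437/(-145) - 31) = 1/(-437*(-1/145) - 31) = 1/(437/145 - 31) = 1/(-4058/145) = -145/4058 ≈ -0.035732)
140*(-257 + q) = 140*(-257 - 145/4058) = 140*(-1043051/4058) = -73013570/2029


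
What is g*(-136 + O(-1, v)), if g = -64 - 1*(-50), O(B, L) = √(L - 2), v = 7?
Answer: 1904 - 14*√5 ≈ 1872.7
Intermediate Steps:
O(B, L) = √(-2 + L)
g = -14 (g = -64 + 50 = -14)
g*(-136 + O(-1, v)) = -14*(-136 + √(-2 + 7)) = -14*(-136 + √5) = 1904 - 14*√5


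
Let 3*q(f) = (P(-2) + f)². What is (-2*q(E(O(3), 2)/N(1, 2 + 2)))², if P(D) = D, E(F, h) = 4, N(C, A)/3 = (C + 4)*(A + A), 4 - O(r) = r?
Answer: 12117361/1822500 ≈ 6.6488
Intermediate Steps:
O(r) = 4 - r
N(C, A) = 6*A*(4 + C) (N(C, A) = 3*((C + 4)*(A + A)) = 3*((4 + C)*(2*A)) = 3*(2*A*(4 + C)) = 6*A*(4 + C))
q(f) = (-2 + f)²/3
(-2*q(E(O(3), 2)/N(1, 2 + 2)))² = (-2*(-2 + 4/((6*(2 + 2)*(4 + 1))))²/3)² = (-2*(-2 + 4/((6*4*5)))²/3)² = (-2*(-2 + 4/120)²/3)² = (-2*(-2 + 4*(1/120))²/3)² = (-2*(-2 + 1/30)²/3)² = (-2*(-59/30)²/3)² = (-2*3481/(3*900))² = (-2*3481/2700)² = (-3481/1350)² = 12117361/1822500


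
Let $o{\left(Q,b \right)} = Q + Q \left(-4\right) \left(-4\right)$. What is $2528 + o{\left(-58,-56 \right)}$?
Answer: $1542$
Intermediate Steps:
$o{\left(Q,b \right)} = 17 Q$ ($o{\left(Q,b \right)} = Q + - 4 Q \left(-4\right) = Q + 16 Q = 17 Q$)
$2528 + o{\left(-58,-56 \right)} = 2528 + 17 \left(-58\right) = 2528 - 986 = 1542$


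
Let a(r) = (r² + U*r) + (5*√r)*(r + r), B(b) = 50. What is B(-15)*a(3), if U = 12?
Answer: 2250 + 1500*√3 ≈ 4848.1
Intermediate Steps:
a(r) = r² + 10*r^(3/2) + 12*r (a(r) = (r² + 12*r) + (5*√r)*(r + r) = (r² + 12*r) + (5*√r)*(2*r) = (r² + 12*r) + 10*r^(3/2) = r² + 10*r^(3/2) + 12*r)
B(-15)*a(3) = 50*(3² + 10*3^(3/2) + 12*3) = 50*(9 + 10*(3*√3) + 36) = 50*(9 + 30*√3 + 36) = 50*(45 + 30*√3) = 2250 + 1500*√3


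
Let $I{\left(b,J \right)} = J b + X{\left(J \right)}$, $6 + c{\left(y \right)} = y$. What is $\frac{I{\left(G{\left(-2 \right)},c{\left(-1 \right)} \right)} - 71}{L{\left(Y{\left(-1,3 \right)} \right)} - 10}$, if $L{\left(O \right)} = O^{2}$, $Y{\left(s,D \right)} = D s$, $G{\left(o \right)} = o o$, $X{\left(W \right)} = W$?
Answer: $106$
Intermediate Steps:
$G{\left(o \right)} = o^{2}$
$c{\left(y \right)} = -6 + y$
$I{\left(b,J \right)} = J + J b$ ($I{\left(b,J \right)} = J b + J = J + J b$)
$\frac{I{\left(G{\left(-2 \right)},c{\left(-1 \right)} \right)} - 71}{L{\left(Y{\left(-1,3 \right)} \right)} - 10} = \frac{\left(-6 - 1\right) \left(1 + \left(-2\right)^{2}\right) - 71}{\left(3 \left(-1\right)\right)^{2} - 10} = \frac{- 7 \left(1 + 4\right) - 71}{\left(-3\right)^{2} - 10} = \frac{\left(-7\right) 5 - 71}{9 - 10} = \frac{-35 - 71}{-1} = \left(-106\right) \left(-1\right) = 106$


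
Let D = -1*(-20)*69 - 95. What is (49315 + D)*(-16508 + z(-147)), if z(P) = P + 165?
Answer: -834394000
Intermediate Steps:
z(P) = 165 + P
D = 1285 (D = 20*69 - 95 = 1380 - 95 = 1285)
(49315 + D)*(-16508 + z(-147)) = (49315 + 1285)*(-16508 + (165 - 147)) = 50600*(-16508 + 18) = 50600*(-16490) = -834394000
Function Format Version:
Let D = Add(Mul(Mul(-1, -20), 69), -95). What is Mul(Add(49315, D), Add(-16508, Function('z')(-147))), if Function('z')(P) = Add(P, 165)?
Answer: -834394000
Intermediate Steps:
Function('z')(P) = Add(165, P)
D = 1285 (D = Add(Mul(20, 69), -95) = Add(1380, -95) = 1285)
Mul(Add(49315, D), Add(-16508, Function('z')(-147))) = Mul(Add(49315, 1285), Add(-16508, Add(165, -147))) = Mul(50600, Add(-16508, 18)) = Mul(50600, -16490) = -834394000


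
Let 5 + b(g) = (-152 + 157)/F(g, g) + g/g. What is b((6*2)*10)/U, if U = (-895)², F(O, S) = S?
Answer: -19/3844920 ≈ -4.9416e-6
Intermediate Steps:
U = 801025
b(g) = -4 + 5/g (b(g) = -5 + ((-152 + 157)/g + g/g) = -5 + (5/g + 1) = -5 + (1 + 5/g) = -4 + 5/g)
b((6*2)*10)/U = (-4 + 5/(((6*2)*10)))/801025 = (-4 + 5/((12*10)))*(1/801025) = (-4 + 5/120)*(1/801025) = (-4 + 5*(1/120))*(1/801025) = (-4 + 1/24)*(1/801025) = -95/24*1/801025 = -19/3844920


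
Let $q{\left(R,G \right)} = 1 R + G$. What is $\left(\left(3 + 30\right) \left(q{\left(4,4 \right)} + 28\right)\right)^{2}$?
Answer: $1411344$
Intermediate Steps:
$q{\left(R,G \right)} = G + R$ ($q{\left(R,G \right)} = R + G = G + R$)
$\left(\left(3 + 30\right) \left(q{\left(4,4 \right)} + 28\right)\right)^{2} = \left(\left(3 + 30\right) \left(\left(4 + 4\right) + 28\right)\right)^{2} = \left(33 \left(8 + 28\right)\right)^{2} = \left(33 \cdot 36\right)^{2} = 1188^{2} = 1411344$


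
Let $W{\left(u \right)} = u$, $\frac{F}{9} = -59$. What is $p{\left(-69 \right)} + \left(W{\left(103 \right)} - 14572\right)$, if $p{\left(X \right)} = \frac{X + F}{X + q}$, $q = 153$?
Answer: $- \frac{101333}{7} \approx -14476.0$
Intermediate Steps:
$F = -531$ ($F = 9 \left(-59\right) = -531$)
$p{\left(X \right)} = \frac{-531 + X}{153 + X}$ ($p{\left(X \right)} = \frac{X - 531}{X + 153} = \frac{-531 + X}{153 + X}$)
$p{\left(-69 \right)} + \left(W{\left(103 \right)} - 14572\right) = \frac{-531 - 69}{153 - 69} + \left(103 - 14572\right) = \frac{1}{84} \left(-600\right) + \left(103 - 14572\right) = \frac{1}{84} \left(-600\right) - 14469 = - \frac{50}{7} - 14469 = - \frac{101333}{7}$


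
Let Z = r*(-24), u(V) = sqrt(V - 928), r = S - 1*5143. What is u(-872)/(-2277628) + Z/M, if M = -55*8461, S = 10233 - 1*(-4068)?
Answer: 219792/465355 - 15*I*sqrt(2)/1138814 ≈ 0.47231 - 1.8627e-5*I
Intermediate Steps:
S = 14301 (S = 10233 + 4068 = 14301)
r = 9158 (r = 14301 - 1*5143 = 14301 - 5143 = 9158)
M = -465355
u(V) = sqrt(-928 + V)
Z = -219792 (Z = 9158*(-24) = -219792)
u(-872)/(-2277628) + Z/M = sqrt(-928 - 872)/(-2277628) - 219792/(-465355) = sqrt(-1800)*(-1/2277628) - 219792*(-1/465355) = (30*I*sqrt(2))*(-1/2277628) + 219792/465355 = -15*I*sqrt(2)/1138814 + 219792/465355 = 219792/465355 - 15*I*sqrt(2)/1138814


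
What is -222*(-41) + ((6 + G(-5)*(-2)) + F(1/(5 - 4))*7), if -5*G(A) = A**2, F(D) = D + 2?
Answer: 9139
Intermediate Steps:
F(D) = 2 + D
G(A) = -A**2/5
-222*(-41) + ((6 + G(-5)*(-2)) + F(1/(5 - 4))*7) = -222*(-41) + ((6 - 1/5*(-5)**2*(-2)) + (2 + 1/(5 - 4))*7) = 9102 + ((6 - 1/5*25*(-2)) + (2 + 1/1)*7) = 9102 + ((6 - 5*(-2)) + (2 + 1)*7) = 9102 + ((6 + 10) + 3*7) = 9102 + (16 + 21) = 9102 + 37 = 9139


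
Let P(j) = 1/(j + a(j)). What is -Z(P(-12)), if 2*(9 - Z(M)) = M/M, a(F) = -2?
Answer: -17/2 ≈ -8.5000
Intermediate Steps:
P(j) = 1/(-2 + j) (P(j) = 1/(j - 2) = 1/(-2 + j))
Z(M) = 17/2 (Z(M) = 9 - M/(2*M) = 9 - ½*1 = 9 - ½ = 17/2)
-Z(P(-12)) = -1*17/2 = -17/2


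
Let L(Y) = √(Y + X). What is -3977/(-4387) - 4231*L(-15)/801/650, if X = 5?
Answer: 97/107 - 4231*I*√10/520650 ≈ 0.90654 - 0.025698*I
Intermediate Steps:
L(Y) = √(5 + Y) (L(Y) = √(Y + 5) = √(5 + Y))
-3977/(-4387) - 4231*L(-15)/801/650 = -3977/(-4387) - 4231*√(5 - 15)/801/650 = -3977*(-1/4387) - 4231*I*√10/801*(1/650) = 97/107 - 4231*I*√10/801*(1/650) = 97/107 - 4231*I*√10/520650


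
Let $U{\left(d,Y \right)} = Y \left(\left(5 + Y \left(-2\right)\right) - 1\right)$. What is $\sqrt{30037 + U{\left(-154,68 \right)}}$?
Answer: $\sqrt{21061} \approx 145.12$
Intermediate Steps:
$U{\left(d,Y \right)} = Y \left(4 - 2 Y\right)$ ($U{\left(d,Y \right)} = Y \left(\left(5 - 2 Y\right) - 1\right) = Y \left(4 - 2 Y\right)$)
$\sqrt{30037 + U{\left(-154,68 \right)}} = \sqrt{30037 + 2 \cdot 68 \left(2 - 68\right)} = \sqrt{30037 + 2 \cdot 68 \left(-66\right)} = \sqrt{30037 - 8976} = \sqrt{21061}$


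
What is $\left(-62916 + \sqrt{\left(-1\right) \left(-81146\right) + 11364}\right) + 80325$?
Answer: $17409 + 29 \sqrt{110} \approx 17713.0$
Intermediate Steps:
$\left(-62916 + \sqrt{\left(-1\right) \left(-81146\right) + 11364}\right) + 80325 = \left(-62916 + \sqrt{81146 + 11364}\right) + 80325 = \left(-62916 + \sqrt{92510}\right) + 80325 = \left(-62916 + 29 \sqrt{110}\right) + 80325 = 17409 + 29 \sqrt{110}$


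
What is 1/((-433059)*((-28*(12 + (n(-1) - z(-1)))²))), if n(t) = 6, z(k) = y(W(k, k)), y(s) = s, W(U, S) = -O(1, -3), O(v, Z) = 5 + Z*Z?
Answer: 1/12416667648 ≈ 8.0537e-11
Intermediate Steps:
O(v, Z) = 5 + Z²
W(U, S) = -14 (W(U, S) = -(5 + (-3)²) = -(5 + 9) = -1*14 = -14)
z(k) = -14
1/((-433059)*((-28*(12 + (n(-1) - z(-1)))²))) = 1/((-433059)*((-28*(12 + (6 - 1*(-14)))²))) = -(-1/(28*(12 + (6 + 14))²))/433059 = -(-1/(28*(12 + 20)²))/433059 = -1/(433059*((-28*32²))) = -1/(433059*((-28*1024))) = -1/433059/(-28672) = -1/433059*(-1/28672) = 1/12416667648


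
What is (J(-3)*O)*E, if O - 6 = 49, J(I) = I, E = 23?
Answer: -3795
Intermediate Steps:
O = 55 (O = 6 + 49 = 55)
(J(-3)*O)*E = -3*55*23 = -165*23 = -3795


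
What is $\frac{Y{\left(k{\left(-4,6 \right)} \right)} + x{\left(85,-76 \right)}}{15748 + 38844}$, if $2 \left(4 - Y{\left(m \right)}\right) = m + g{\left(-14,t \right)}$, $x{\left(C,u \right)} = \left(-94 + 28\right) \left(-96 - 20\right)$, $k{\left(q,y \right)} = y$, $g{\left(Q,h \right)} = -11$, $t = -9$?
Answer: $\frac{15325}{109184} \approx 0.14036$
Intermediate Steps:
$x{\left(C,u \right)} = 7656$ ($x{\left(C,u \right)} = \left(-66\right) \left(-116\right) = 7656$)
$Y{\left(m \right)} = \frac{19}{2} - \frac{m}{2}$ ($Y{\left(m \right)} = 4 - \frac{m - 11}{2} = 4 - \frac{-11 + m}{2} = 4 - \left(- \frac{11}{2} + \frac{m}{2}\right) = \frac{19}{2} - \frac{m}{2}$)
$\frac{Y{\left(k{\left(-4,6 \right)} \right)} + x{\left(85,-76 \right)}}{15748 + 38844} = \frac{\left(\frac{19}{2} - 3\right) + 7656}{15748 + 38844} = \frac{\left(\frac{19}{2} - 3\right) + 7656}{54592} = \left(\frac{13}{2} + 7656\right) \frac{1}{54592} = \frac{15325}{2} \cdot \frac{1}{54592} = \frac{15325}{109184}$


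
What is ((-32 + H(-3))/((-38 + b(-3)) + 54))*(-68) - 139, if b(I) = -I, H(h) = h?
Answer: -261/19 ≈ -13.737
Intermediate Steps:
((-32 + H(-3))/((-38 + b(-3)) + 54))*(-68) - 139 = ((-32 - 3)/((-38 - 1*(-3)) + 54))*(-68) - 139 = -35/((-38 + 3) + 54)*(-68) - 139 = -35/(-35 + 54)*(-68) - 139 = -35/19*(-68) - 139 = 2380/19 - 139 = -261/19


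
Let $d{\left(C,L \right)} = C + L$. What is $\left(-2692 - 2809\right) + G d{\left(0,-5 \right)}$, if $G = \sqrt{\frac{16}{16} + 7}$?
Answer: $-5501 - 10 \sqrt{2} \approx -5515.1$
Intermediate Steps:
$G = 2 \sqrt{2}$ ($G = \sqrt{16 \cdot \frac{1}{16} + 7} = \sqrt{1 + 7} = \sqrt{8} = 2 \sqrt{2} \approx 2.8284$)
$\left(-2692 - 2809\right) + G d{\left(0,-5 \right)} = \left(-2692 - 2809\right) + 2 \sqrt{2} \left(0 - 5\right) = -5501 + 2 \sqrt{2} \left(-5\right) = -5501 - 10 \sqrt{2}$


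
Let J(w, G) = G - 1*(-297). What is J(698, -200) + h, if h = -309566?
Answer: -309469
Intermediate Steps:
J(w, G) = 297 + G (J(w, G) = G + 297 = 297 + G)
J(698, -200) + h = (297 - 200) - 309566 = 97 - 309566 = -309469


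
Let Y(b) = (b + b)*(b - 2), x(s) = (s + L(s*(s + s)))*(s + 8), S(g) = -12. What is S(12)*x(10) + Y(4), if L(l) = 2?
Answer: -2576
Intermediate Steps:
x(s) = (2 + s)*(8 + s) (x(s) = (s + 2)*(s + 8) = (2 + s)*(8 + s))
Y(b) = 2*b*(-2 + b) (Y(b) = (2*b)*(-2 + b) = 2*b*(-2 + b))
S(12)*x(10) + Y(4) = -12*(16 + 10² + 10*10) + 2*4*(-2 + 4) = -12*(16 + 100 + 100) + 2*4*2 = -12*216 + 16 = -2592 + 16 = -2576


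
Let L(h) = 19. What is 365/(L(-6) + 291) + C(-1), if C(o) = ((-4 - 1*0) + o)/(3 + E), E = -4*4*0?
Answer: -91/186 ≈ -0.48925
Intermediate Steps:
E = 0 (E = -16*0 = 0)
C(o) = -4/3 + o/3 (C(o) = ((-4 - 1*0) + o)/(3 + 0) = ((-4 + 0) + o)/3 = (-4 + o)*(⅓) = -4/3 + o/3)
365/(L(-6) + 291) + C(-1) = 365/(19 + 291) + (-4/3 + (⅓)*(-1)) = 365/310 + (-4/3 - ⅓) = 365*(1/310) - 5/3 = 73/62 - 5/3 = -91/186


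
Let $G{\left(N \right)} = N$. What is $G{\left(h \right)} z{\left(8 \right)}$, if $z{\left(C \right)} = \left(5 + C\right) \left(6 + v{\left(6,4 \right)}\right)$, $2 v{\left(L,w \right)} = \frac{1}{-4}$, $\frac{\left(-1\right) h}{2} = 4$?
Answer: $-611$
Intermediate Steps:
$h = -8$ ($h = \left(-2\right) 4 = -8$)
$v{\left(L,w \right)} = - \frac{1}{8}$ ($v{\left(L,w \right)} = \frac{1}{2 \left(-4\right)} = \frac{1}{2} \left(- \frac{1}{4}\right) = - \frac{1}{8}$)
$z{\left(C \right)} = \frac{235}{8} + \frac{47 C}{8}$ ($z{\left(C \right)} = \left(5 + C\right) \left(6 - \frac{1}{8}\right) = \left(5 + C\right) \frac{47}{8} = \frac{235}{8} + \frac{47 C}{8}$)
$G{\left(h \right)} z{\left(8 \right)} = - 8 \left(\frac{235}{8} + \frac{47}{8} \cdot 8\right) = - 8 \left(\frac{235}{8} + 47\right) = \left(-8\right) \frac{611}{8} = -611$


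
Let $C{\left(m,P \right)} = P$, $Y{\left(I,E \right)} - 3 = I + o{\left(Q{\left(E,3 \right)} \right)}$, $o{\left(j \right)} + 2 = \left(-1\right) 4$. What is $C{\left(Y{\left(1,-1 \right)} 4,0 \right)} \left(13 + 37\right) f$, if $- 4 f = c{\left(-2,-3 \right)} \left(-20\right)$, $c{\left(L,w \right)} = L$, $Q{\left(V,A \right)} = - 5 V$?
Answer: $0$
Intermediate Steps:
$f = -10$ ($f = - \frac{\left(-2\right) \left(-20\right)}{4} = \left(- \frac{1}{4}\right) 40 = -10$)
$o{\left(j \right)} = -6$ ($o{\left(j \right)} = -2 - 4 = -6$)
$Y{\left(I,E \right)} = -3 + I$ ($Y{\left(I,E \right)} = 3 + \left(I - 6\right) = 3 + \left(-6 + I\right) = -3 + I$)
$C{\left(Y{\left(1,-1 \right)} 4,0 \right)} \left(13 + 37\right) f = 0 \left(13 + 37\right) \left(-10\right) = 0 \cdot 50 \left(-10\right) = 0 \left(-10\right) = 0$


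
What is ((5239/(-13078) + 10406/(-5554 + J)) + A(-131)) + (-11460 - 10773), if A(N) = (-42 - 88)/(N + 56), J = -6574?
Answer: -1017202061123/45752880 ≈ -22233.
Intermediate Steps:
A(N) = -130/(56 + N)
((5239/(-13078) + 10406/(-5554 + J)) + A(-131)) + (-11460 - 10773) = ((5239/(-13078) + 10406/(-5554 - 6574)) - 130/(56 - 131)) + (-11460 - 10773) = ((5239*(-1/13078) + 10406/(-12128)) - 130/(-75)) - 22233 = ((-403/1006 + 10406*(-1/12128)) - 130*(-1/75)) - 22233 = ((-403/1006 - 5203/6064) + 26/15) - 22233 = (-3839005/3050192 + 26/15) - 22233 = 21719917/45752880 - 22233 = -1017202061123/45752880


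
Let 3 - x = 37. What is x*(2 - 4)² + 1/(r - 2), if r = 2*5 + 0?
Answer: -1087/8 ≈ -135.88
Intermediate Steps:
r = 10 (r = 10 + 0 = 10)
x = -34 (x = 3 - 1*37 = 3 - 37 = -34)
x*(2 - 4)² + 1/(r - 2) = -34*(2 - 4)² + 1/(10 - 2) = -34*(-2)² + 1/8 = -34*4 + ⅛ = -136 + ⅛ = -1087/8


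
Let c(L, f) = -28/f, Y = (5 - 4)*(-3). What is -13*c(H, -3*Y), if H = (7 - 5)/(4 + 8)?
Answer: 364/9 ≈ 40.444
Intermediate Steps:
H = 1/6 (H = 2/12 = 2*(1/12) = 1/6 ≈ 0.16667)
Y = -3 (Y = 1*(-3) = -3)
-13*c(H, -3*Y) = -(-364)/((-3*(-3))) = -(-364)/9 = -13*(-28/9) = 364/9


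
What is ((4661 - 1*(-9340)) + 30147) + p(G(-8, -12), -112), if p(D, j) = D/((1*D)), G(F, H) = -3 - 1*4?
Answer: 44149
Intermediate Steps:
G(F, H) = -7 (G(F, H) = -3 - 4 = -7)
p(D, j) = 1 (p(D, j) = D/D = 1)
((4661 - 1*(-9340)) + 30147) + p(G(-8, -12), -112) = ((4661 - 1*(-9340)) + 30147) + 1 = ((4661 + 9340) + 30147) + 1 = (14001 + 30147) + 1 = 44148 + 1 = 44149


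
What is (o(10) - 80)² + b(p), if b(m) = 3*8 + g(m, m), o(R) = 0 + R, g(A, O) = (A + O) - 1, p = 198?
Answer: 5319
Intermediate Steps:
g(A, O) = -1 + A + O
o(R) = R
b(m) = 23 + 2*m (b(m) = 3*8 + (-1 + m + m) = 24 + (-1 + 2*m) = 23 + 2*m)
(o(10) - 80)² + b(p) = (10 - 80)² + (23 + 2*198) = (-70)² + (23 + 396) = 4900 + 419 = 5319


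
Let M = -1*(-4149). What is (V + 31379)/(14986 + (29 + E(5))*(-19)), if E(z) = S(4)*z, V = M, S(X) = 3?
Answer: 17764/7075 ≈ 2.5108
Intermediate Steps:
M = 4149
V = 4149
E(z) = 3*z
(V + 31379)/(14986 + (29 + E(5))*(-19)) = (4149 + 31379)/(14986 + (29 + 3*5)*(-19)) = 35528/(14986 + (29 + 15)*(-19)) = 35528/(14986 + 44*(-19)) = 35528/(14986 - 836) = 35528/14150 = 35528*(1/14150) = 17764/7075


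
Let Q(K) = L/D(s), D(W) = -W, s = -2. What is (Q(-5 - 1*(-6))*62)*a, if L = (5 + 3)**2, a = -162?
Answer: -321408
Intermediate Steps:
L = 64 (L = 8**2 = 64)
Q(K) = 32 (Q(K) = 64/((-1*(-2))) = 64/2 = 64*(1/2) = 32)
(Q(-5 - 1*(-6))*62)*a = (32*62)*(-162) = 1984*(-162) = -321408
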